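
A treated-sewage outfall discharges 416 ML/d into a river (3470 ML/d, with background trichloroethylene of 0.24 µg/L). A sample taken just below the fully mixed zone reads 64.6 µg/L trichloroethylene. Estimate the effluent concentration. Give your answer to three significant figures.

Mass balance: 3470·0.2400 + 416.0·Cₑ = 3886·64.60
→ Cₑ = (3886·64.60 − 3470·0.2400) / 416.0 = 601.4 µg/L.

601 µg/L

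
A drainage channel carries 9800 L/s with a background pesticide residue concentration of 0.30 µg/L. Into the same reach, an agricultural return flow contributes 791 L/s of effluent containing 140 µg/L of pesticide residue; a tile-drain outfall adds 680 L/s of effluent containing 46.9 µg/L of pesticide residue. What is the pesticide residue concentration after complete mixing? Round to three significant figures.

12.9 µg/L

Mass balance: C = (9800·0.3000 + 791.0·140.0 + 680.0·46.90) / 11270 = 145600/11270 = 12.92 µg/L.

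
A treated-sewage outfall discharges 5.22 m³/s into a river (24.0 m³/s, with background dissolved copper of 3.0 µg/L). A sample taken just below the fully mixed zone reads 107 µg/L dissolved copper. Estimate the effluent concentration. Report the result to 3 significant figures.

Mass balance: 24.00·3.000 + 5.220·Cₑ = 29.22·107.0
→ Cₑ = (29.22·107.0 − 24.00·3.000) / 5.220 = 585.2 µg/L.

585 µg/L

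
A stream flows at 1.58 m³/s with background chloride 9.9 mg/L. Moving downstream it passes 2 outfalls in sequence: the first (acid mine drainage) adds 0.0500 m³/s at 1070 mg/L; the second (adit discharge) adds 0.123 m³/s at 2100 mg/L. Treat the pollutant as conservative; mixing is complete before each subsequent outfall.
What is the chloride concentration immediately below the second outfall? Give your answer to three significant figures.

187 mg/L

After outfall 1: Q = 1.580 + 0.05000 = 1.630 m³/s; C = (1.580·9.900 + 0.05000·1070)/1.630 = 42.42 mg/L.
After outfall 2: Q = 1.630 + 0.1230 = 1.753 m³/s; C = (1.630·42.42 + 0.1230·2100)/1.753 = 186.8 mg/L.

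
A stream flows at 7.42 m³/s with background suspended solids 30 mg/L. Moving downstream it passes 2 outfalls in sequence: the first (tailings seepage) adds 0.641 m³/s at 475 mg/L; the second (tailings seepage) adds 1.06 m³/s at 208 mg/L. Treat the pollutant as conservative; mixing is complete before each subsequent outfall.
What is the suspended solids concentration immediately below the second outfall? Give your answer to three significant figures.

82.0 mg/L

Outfall 1: combined Q = 8.061 m³/s; C = (7.420·30.00 + 0.6410·475.0)/8.061 = 65.39 mg/L.
Outfall 2: combined Q = 9.121 m³/s; C = (8.061·65.39 + 1.060·208.0)/9.121 = 81.96 mg/L.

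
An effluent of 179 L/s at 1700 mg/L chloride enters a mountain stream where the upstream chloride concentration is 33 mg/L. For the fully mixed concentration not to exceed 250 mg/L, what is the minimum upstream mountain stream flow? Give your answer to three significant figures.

Set C_mix = 250: (Q·33.00 + 179.0·1700) / (Q + 179.0) = 250
→ Q = 179.0·(1700 − 250)/(250 − 33.00) = 1196 L/s.

1200 L/s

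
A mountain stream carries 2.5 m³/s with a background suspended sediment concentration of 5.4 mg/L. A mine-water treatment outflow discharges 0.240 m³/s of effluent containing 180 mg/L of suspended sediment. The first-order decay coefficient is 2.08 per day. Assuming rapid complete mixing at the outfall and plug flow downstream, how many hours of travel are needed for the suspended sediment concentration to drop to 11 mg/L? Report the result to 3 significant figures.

After mixing, C = (2.500·5.400 + 0.2400·180.0) / 2.740 = 56.70/2.740 = 20.69 mg/L.
20.69·exp(−k·t) = 11 → t = ln(20.69/11)/k = 26250 s = 7.291 h.

7.29 h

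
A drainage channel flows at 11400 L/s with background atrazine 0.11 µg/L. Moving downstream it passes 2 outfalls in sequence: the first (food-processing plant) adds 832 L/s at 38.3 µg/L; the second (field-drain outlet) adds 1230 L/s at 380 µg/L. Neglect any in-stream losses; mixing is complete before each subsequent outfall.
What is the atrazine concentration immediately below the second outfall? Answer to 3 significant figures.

37.2 µg/L

Below outfall 1: Q → 12230 L/s, C = (11400·0.1100 + 832.0·38.30)/12230 = 2.708 µg/L.
Below outfall 2: Q → 13460 L/s, C = (12230·2.708 + 1230·380.0)/13460 = 37.18 µg/L.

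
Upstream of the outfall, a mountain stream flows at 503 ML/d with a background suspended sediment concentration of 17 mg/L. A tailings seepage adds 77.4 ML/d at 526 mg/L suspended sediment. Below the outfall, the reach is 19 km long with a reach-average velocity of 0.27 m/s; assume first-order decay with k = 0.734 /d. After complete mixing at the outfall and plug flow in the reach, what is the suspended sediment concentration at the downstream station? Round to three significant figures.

46.7 mg/L

Conservation of mass: C = (503.0·17.00 + 77.40·526.0) / 580.4 = 49260/580.4 = 84.88 mg/L.
Travel time t = 19·1000 / 0.27 = 70370 s = 19.55 h.
After decay, C = 84.88 × e^(−kt) = 84.88 × 0.5500 = 46.68 mg/L.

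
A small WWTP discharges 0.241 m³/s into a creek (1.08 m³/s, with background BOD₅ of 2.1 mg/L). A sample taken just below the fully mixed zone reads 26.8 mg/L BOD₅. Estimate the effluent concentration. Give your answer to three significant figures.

Mass balance: 1.080·2.100 + 0.2410·Cₑ = 1.321·26.80
→ Cₑ = (1.321·26.80 − 1.080·2.100) / 0.2410 = 137.5 mg/L.

137 mg/L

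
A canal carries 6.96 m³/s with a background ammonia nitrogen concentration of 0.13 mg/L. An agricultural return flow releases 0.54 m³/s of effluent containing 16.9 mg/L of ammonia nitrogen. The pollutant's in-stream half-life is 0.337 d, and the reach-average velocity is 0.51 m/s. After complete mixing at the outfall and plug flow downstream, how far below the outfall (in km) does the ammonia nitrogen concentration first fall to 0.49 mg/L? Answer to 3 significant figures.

21.5 km

Flow-weighted average: C = (6.960·0.1300 + 0.5400·16.90) / 7.500 = 10.03/7.500 = 1.337 mg/L.
Half-life 0.337 d → k = ln 2 / 0.337 = 2.057 d⁻¹.
Set 1.337·exp(−k·t) = 0.49 → t = ln(1.337/0.49)/k = 42180 s = 11.72 h.
Distance = v·t = 0.51·42180 = 21510 m = 21.51 km.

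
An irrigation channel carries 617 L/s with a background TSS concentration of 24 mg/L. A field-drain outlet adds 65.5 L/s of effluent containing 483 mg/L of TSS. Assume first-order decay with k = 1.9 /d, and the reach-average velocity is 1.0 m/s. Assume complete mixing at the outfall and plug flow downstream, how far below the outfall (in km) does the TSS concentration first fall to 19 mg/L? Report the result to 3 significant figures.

58.0 km

Conservation of mass: C = (617.0·24.00 + 65.50·483.0) / 682.5 = 46440/682.5 = 68.05 mg/L.
Set 68.05·exp(−k·t) = 19 → t = ln(68.05/19)/k = 58020 s = 16.12 h.
Distance = v·t = 1.0·58020 = 58020 m = 58.02 km.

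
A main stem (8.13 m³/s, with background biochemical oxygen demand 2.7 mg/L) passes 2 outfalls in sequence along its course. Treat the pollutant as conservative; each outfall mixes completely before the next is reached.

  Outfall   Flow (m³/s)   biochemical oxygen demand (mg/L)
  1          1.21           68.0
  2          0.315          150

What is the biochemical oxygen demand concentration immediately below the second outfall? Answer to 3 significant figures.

15.7 mg/L

After outfall 1: Q = 8.130 + 1.210 = 9.340 m³/s; C = (8.130·2.700 + 1.210·68.00)/9.340 = 11.16 mg/L.
After outfall 2: Q = 9.340 + 0.3150 = 9.655 m³/s; C = (9.340·11.16 + 0.3150·150.0)/9.655 = 15.69 mg/L.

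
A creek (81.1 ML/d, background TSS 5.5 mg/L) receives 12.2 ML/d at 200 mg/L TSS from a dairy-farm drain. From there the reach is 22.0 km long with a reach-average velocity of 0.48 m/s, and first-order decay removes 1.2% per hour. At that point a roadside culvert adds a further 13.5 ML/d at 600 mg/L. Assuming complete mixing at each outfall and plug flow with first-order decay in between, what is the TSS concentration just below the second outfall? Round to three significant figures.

Mass balance: C = (81.10·5.500 + 12.20·200.0) / 93.30 = 2886/93.30 = 30.93 mg/L; combined flow 93.30 ML/d.
Travel time t = 22.0·1000 / 0.48 = 45830 s = 12.73 h.
1.2%/h lost → k = −ln(1 − 0.012) = 0.01207 h⁻¹.
First-order decay: C = 30.93·exp(−k·t) = 30.93·0.8575 = 26.53 mg/L.
At the second outfall, C = (93.30·26.53 + 13.50·600.0) / (93.30 + 13.50) = 99.02 mg/L.

99.0 mg/L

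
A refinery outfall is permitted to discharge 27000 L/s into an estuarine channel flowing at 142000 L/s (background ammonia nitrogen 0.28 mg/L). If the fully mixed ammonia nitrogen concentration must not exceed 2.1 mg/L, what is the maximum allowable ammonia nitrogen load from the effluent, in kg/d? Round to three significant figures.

27200 kg/d

Mass balance at the limit: 142000·0.2800 + 27000·Cₑ = 169000·2.1 → Cₑ = 11.67 mg/L.
27000 L/s = 27.00 m³/s. Load = 27.00 m³/s × 11.67 g/m³ × 86 400 s/d = 27230 kg/d.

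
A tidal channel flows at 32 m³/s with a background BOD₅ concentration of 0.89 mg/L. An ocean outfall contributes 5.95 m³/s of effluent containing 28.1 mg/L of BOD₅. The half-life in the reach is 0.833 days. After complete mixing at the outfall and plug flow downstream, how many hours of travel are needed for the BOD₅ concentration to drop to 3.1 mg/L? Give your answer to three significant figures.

Mass balance: C = (32.00·0.8900 + 5.950·28.10) / 37.95 = 195.7/37.95 = 5.156 mg/L.
Half-life 0.833 d → k = ln 2 / 0.833 = 0.8321 d⁻¹.
5.156·exp(−k·t) = 3.1 → t = ln(5.156/3.1)/k = 52830 s = 14.67 h.

14.7 h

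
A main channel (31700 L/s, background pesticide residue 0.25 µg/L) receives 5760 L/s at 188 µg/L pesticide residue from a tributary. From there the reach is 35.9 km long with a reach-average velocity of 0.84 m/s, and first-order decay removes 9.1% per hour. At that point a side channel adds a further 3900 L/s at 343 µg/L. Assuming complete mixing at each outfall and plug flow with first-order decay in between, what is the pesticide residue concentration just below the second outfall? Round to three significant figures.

Mass balance: C = (31700·0.2500 + 5760·188.0) / 37460 = 1091000/37460 = 29.12 µg/L; combined flow 37460 L/s.
Travel time t = 35.9·1000 / 0.84 = 42740 s = 11.87 h.
9.1%/h lost → k = −ln(1 − 0.091) = 0.09541 h⁻¹.
First-order decay: C = 29.12·exp(−k·t) = 29.12·0.3222 = 9.381 µg/L.
Second outfall: C = (37460·9.381 + 3900·343.0)/41360 = 40.84 µg/L.

40.8 µg/L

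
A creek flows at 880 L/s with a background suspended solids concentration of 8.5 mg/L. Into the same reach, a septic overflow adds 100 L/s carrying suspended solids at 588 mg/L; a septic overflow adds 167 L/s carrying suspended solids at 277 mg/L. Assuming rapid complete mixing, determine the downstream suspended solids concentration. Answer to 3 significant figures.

98.1 mg/L

After mixing, C = (880.0·8.500 + 100.0·588.0 + 167.0·277.0) / 1147 = 112500/1147 = 98.12 mg/L.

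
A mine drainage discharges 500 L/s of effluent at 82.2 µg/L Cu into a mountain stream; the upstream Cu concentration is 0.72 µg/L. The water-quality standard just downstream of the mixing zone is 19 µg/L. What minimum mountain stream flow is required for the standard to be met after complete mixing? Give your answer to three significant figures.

Set C_mix = 19: (Q·0.7200 + 500.0·82.20) / (Q + 500.0) = 19
→ Q = 500.0·(82.20 − 19)/(19 − 0.7200) = 1729 L/s.

1730 L/s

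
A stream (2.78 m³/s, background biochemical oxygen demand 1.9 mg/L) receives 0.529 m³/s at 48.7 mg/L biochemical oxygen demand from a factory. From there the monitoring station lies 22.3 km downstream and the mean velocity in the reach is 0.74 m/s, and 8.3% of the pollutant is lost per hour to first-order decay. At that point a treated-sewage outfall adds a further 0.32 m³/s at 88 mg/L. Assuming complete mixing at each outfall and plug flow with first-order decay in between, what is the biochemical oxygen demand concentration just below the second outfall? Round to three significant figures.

Mass balance: C = (2.780·1.900 + 0.5290·48.70) / 3.309 = 31.04/3.309 = 9.382 mg/L; combined flow 3.309 m³/s.
Travel time t = 22.3·1000 / 0.74 = 30140 s = 8.371 h.
8.3%/h lost → k = −ln(1 − 0.083) = 0.08665 h⁻¹.
Applying C = C₀e^(−kt): 9.382 × 0.4842 = 4.542 mg/L.
At the second outfall, C = (3.309·4.542 + 0.3200·88.00) / (3.309 + 0.3200) = 11.90 mg/L.

11.9 mg/L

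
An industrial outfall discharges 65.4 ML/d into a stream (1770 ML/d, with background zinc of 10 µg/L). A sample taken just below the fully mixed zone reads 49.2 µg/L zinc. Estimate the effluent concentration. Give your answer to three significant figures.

Mass balance: 1770·10.00 + 65.40·Cₑ = 1835·49.20
→ Cₑ = (1835·49.20 − 1770·10.00) / 65.40 = 1110 µg/L.

1110 µg/L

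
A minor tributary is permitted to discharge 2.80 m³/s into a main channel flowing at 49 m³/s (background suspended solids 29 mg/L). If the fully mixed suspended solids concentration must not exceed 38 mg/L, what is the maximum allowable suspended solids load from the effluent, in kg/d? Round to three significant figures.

Mass balance at the limit: 49.00·29.00 + 2.800·Cₑ = 51.80·38 → Cₑ = 195.5 mg/L.
Load = 2.800 m³/s × 195.5 g/m³ × 86 400 s/d = 47300 kg/d.

47300 kg/d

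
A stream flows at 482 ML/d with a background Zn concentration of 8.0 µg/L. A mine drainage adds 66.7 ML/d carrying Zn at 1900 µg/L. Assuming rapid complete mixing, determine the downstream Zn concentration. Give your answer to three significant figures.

238 µg/L

After mixing, C = (482.0·8.000 + 66.70·1900) / 548.7 = 130600/548.7 = 238.0 µg/L.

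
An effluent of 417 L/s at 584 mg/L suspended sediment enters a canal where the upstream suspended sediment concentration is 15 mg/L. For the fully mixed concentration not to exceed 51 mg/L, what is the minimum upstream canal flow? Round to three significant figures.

Set C_mix = 51: (Q·15.00 + 417.0·584.0) / (Q + 417.0) = 51
→ Q = 417.0·(584.0 − 51)/(51 − 15.00) = 6174 L/s.

6170 L/s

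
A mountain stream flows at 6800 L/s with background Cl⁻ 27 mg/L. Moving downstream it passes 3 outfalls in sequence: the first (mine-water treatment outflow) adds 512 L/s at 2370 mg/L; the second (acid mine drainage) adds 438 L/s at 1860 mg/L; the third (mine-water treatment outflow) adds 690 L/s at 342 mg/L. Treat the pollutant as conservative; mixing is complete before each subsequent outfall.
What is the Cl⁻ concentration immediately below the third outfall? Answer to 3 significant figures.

290 mg/L

After outfall 1: Q = 6800 + 512.0 = 7312 L/s; C = (6800·27.00 + 512.0·2370)/7312 = 191.1 mg/L.
After outfall 2: Q = 7312 + 438.0 = 7750 L/s; C = (7312·191.1 + 438.0·1860)/7750 = 285.4 mg/L.
After outfall 3: Q = 7750 + 690.0 = 8440 L/s; C = (7750·285.4 + 690.0·342.0)/8440 = 290.0 mg/L.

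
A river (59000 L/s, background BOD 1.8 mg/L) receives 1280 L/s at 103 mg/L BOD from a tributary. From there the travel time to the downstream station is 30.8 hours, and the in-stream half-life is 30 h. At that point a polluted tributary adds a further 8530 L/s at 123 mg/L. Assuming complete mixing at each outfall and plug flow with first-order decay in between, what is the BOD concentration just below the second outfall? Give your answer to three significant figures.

16.9 mg/L

Flow-weighted average: C = (59000·1.800 + 1280·103.0) / 60280 = 238000/60280 = 3.949 mg/L; combined flow 60280 L/s.
Half-life 30 h → k = ln 2 / 30 = 0.02310 h⁻¹ = 0.5545 d⁻¹.
After decay, C = 3.949 × e^(−kt) = 3.949 × 0.4908 = 1.938 mg/L.
At the second outfall, C = (60280·1.938 + 8530·123.0) / (60280 + 8530) = 16.95 mg/L.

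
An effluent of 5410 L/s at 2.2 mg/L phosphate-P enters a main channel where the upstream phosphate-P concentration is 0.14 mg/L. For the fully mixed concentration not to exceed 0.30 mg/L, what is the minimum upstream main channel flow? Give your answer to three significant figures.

64200 L/s

Set C_mix = 0.30: (Q·0.1400 + 5410·2.200) / (Q + 5410) = 0.30
→ Q = 5410·(2.200 − 0.30)/(0.30 − 0.1400) = 64240 L/s.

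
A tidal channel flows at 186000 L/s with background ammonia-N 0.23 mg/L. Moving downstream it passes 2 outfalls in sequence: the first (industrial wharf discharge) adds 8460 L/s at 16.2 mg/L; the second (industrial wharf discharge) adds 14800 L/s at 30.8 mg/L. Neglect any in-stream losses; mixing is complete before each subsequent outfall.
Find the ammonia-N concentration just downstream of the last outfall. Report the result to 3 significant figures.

After outfall 1: Q = 186000 + 8460 = 194500 L/s; C = (186000·0.2300 + 8460·16.20)/194500 = 0.9248 mg/L.
After outfall 2: Q = 194500 + 14800 = 209300 L/s; C = (194500·0.9248 + 14800·30.80)/209300 = 3.038 mg/L.

3.04 mg/L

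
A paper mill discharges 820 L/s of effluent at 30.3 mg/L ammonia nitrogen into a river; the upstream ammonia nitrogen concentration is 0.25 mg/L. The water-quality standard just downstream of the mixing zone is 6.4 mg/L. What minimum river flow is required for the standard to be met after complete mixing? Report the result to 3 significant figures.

Set C_mix = 6.4: (Q·0.2500 + 820.0·30.30) / (Q + 820.0) = 6.4
→ Q = 820.0·(30.30 − 6.4)/(6.4 − 0.2500) = 3187 L/s.

3190 L/s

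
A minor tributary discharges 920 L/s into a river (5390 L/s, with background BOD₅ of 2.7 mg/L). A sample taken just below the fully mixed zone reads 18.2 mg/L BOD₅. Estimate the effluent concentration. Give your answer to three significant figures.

109 mg/L

Mass balance: 5390·2.700 + 920.0·Cₑ = 6310·18.20
→ Cₑ = (6310·18.20 − 5390·2.700) / 920.0 = 109.0 mg/L.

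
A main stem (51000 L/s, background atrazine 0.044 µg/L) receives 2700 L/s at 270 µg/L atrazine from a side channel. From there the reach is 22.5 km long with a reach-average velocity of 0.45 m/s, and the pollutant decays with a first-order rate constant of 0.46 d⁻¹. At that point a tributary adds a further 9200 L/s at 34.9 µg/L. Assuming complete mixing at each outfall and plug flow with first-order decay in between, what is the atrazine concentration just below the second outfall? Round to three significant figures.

14.0 µg/L

Flow-weighted average: C = (51000·0.04400 + 2700·270.0) / 53700 = 731200/53700 = 13.62 µg/L; combined flow 53700 L/s.
Travel time t = 22.5·1000 / 0.45 = 50000 s = 13.89 h.
Decay over the reach: 13.62·exp(−kt) = 13.62·0.7663 = 10.43 µg/L.
At the second outfall, C = (53700·10.43 + 9200·34.90) / (53700 + 9200) = 14.01 µg/L.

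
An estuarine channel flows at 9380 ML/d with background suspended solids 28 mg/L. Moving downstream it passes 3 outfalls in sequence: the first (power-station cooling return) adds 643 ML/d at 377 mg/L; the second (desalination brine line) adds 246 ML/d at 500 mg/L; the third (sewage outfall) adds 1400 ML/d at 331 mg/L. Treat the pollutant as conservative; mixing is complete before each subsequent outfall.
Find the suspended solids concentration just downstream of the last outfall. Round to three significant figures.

Outfall 1: combined Q = 10020 ML/d; C = (9380·28.00 + 643.0·377.0)/10020 = 50.39 mg/L.
Outfall 2: combined Q = 10270 ML/d; C = (10020·50.39 + 246.0·500.0)/10270 = 61.16 mg/L.
Outfall 3: combined Q = 11670 ML/d; C = (10270·61.16 + 1400·331.0)/11670 = 93.53 mg/L.

93.5 mg/L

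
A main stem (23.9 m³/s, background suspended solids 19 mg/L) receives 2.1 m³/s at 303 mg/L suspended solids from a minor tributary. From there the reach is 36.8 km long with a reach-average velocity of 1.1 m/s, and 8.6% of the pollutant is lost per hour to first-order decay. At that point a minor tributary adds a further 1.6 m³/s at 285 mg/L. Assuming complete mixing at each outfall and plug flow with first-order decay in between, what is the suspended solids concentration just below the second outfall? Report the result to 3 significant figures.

Conservation of mass: C = (23.90·19.00 + 2.100·303.0) / 26.00 = 1090/26.00 = 41.94 mg/L; combined flow 26.00 m³/s.
Travel time t = 36.8·1000 / 1.1 = 33450 s = 9.293 h.
8.6%/h lost → k = −ln(1 − 0.086) = 0.08992 h⁻¹.
First-order decay: C = 41.94·exp(−k·t) = 41.94·0.4336 = 18.18 mg/L.
At the second outfall, C = (26.00·18.18 + 1.600·285.0) / (26.00 + 1.600) = 33.65 mg/L.

33.7 mg/L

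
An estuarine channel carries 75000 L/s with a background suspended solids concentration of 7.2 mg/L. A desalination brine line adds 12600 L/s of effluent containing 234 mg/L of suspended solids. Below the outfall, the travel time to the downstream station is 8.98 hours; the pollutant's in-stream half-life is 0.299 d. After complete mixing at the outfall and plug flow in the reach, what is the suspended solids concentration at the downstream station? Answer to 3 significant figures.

16.7 mg/L

Conservation of mass: C = (75000·7.200 + 12600·234.0) / 87600 = 3488000/87600 = 39.82 mg/L.
Half-life 0.299 d → k = ln 2 / 0.299 = 2.318 d⁻¹.
Applying C = C₀e^(−kt): 39.82 × 0.4200 = 16.73 mg/L.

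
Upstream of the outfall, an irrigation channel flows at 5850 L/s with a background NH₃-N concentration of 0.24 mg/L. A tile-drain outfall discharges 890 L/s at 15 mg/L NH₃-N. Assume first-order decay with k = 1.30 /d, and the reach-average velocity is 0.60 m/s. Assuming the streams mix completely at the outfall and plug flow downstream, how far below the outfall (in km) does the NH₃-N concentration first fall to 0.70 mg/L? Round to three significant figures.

Mixed concentration C = ΣQC/ΣQ = (5850·0.2400 + 890.0·15.00) / 6740 = 14750/6740 = 2.189 mg/L.
Set 2.189·exp(−k·t) = 0.70 → t = ln(2.189/0.70)/k = 75770 s = 21.05 h.
Distance = v·t = 0.60·75770 = 45460 m = 45.46 km.

45.5 km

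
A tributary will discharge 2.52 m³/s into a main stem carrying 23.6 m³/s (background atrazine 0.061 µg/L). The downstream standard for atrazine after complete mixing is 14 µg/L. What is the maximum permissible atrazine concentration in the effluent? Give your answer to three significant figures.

145 µg/L

At the limit, (Qr·Cr + Qe·Cₑ)/(Qr + Qe) = 14:
Cₑ = (26.12·14 − 23.60·0.06100) / 2.520 = 144.5 µg/L.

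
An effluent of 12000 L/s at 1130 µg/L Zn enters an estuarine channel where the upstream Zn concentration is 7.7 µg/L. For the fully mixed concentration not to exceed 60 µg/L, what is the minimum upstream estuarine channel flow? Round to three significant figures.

246000 L/s

Set C_mix = 60: (Q·7.700 + 12000·1130) / (Q + 12000) = 60
→ Q = 12000·(1130 − 60)/(60 − 7.700) = 245500 L/s.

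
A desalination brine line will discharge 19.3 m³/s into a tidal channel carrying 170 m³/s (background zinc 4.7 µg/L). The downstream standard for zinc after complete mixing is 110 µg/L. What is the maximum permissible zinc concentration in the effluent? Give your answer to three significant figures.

1040 µg/L

At the limit, (Qr·Cr + Qe·Cₑ)/(Qr + Qe) = 110:
Cₑ = (189.3·110 − 170.0·4.700) / 19.30 = 1038 µg/L.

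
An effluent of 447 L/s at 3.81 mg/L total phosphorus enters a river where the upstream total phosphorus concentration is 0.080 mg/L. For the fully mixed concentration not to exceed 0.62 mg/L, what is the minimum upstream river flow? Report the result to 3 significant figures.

Set C_mix = 0.62: (Q·0.08000 + 447.0·3.810) / (Q + 447.0) = 0.62
→ Q = 447.0·(3.810 − 0.62)/(0.62 − 0.08000) = 2641 L/s.

2640 L/s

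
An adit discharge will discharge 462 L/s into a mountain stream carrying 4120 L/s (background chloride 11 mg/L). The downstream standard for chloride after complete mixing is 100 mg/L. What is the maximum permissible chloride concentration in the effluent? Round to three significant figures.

At the limit, (Qr·Cr + Qe·Cₑ)/(Qr + Qe) = 100:
Cₑ = (4582·100 − 4120·11.00) / 462.0 = 893.7 mg/L.

894 mg/L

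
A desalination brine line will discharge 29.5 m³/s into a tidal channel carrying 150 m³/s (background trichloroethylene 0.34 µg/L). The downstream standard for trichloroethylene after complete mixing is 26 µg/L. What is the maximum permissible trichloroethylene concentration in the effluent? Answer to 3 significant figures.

At the limit, (Qr·Cr + Qe·Cₑ)/(Qr + Qe) = 26:
Cₑ = (179.5·26 − 150.0·0.3400) / 29.50 = 156.5 µg/L.

156 µg/L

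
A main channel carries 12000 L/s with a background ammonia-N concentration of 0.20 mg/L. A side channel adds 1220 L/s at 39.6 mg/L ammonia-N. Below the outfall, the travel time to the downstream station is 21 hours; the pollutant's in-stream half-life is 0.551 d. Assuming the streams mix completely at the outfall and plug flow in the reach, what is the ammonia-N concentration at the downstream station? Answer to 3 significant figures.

Mass balance: C = (12000·0.2000 + 1220·39.60) / 13220 = 50710/13220 = 3.836 mg/L.
Half-life 0.551 d → k = ln 2 / 0.551 = 1.258 d⁻¹.
After decay, C = 3.836 × e^(−kt) = 3.836 × 0.3326 = 1.276 mg/L.

1.28 mg/L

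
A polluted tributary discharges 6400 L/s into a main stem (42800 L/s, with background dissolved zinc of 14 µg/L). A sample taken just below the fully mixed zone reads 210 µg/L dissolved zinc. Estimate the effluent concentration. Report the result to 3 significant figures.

Mass balance: 42800·14.00 + 6400·Cₑ = 49200·210.0
→ Cₑ = (49200·210.0 − 42800·14.00) / 6400 = 1521 µg/L.

1520 µg/L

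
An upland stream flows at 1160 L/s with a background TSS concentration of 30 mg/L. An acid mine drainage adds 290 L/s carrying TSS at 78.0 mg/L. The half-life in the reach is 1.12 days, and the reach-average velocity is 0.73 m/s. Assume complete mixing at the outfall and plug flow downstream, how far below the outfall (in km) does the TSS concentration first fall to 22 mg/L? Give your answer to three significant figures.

59.9 km

Flow-weighted average: C = (1160·30.00 + 290.0·78.00) / 1450 = 57420/1450 = 39.60 mg/L.
Half-life 1.12 d → k = ln 2 / 1.12 = 0.6189 d⁻¹.
Set 39.60·exp(−k·t) = 22 → t = ln(39.60/22)/k = 82060 s = 22.79 h.
Distance = v·t = 0.73·82060 = 59900 m = 59.90 km.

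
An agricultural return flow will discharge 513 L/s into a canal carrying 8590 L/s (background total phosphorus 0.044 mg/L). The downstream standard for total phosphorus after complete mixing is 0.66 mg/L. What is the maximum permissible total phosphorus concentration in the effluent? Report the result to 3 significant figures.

11.0 mg/L

At the limit, (Qr·Cr + Qe·Cₑ)/(Qr + Qe) = 0.66:
Cₑ = (9103·0.66 − 8590·0.04400) / 513.0 = 10.97 mg/L.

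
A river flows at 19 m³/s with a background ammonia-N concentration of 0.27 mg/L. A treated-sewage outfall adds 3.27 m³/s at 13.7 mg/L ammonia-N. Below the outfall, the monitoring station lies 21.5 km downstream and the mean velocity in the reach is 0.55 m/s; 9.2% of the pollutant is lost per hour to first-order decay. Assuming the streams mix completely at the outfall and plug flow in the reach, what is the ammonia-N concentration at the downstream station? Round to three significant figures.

Mixed concentration C = ΣQC/ΣQ = (19.00·0.2700 + 3.270·13.70) / 22.27 = 49.93/22.27 = 2.242 mg/L.
Travel time t = 21.5·1000 / 0.55 = 39090 s = 10.86 h.
9.2%/h lost → k = −ln(1 − 0.092) = 0.09651 h⁻¹.
Applying C = C₀e^(−kt): 2.242 × 0.3506 = 0.7861 mg/L.

0.786 mg/L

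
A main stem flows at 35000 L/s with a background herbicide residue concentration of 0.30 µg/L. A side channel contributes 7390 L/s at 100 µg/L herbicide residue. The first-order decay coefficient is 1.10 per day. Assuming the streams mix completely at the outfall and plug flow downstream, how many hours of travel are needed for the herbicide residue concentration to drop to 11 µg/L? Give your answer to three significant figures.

10.4 h

Mass balance: C = (35000·0.3000 + 7390·100.0) / 42390 = 749500/42390 = 17.68 µg/L.
17.68·exp(−k·t) = 11 → t = ln(17.68/11)/k = 37280 s = 10.35 h.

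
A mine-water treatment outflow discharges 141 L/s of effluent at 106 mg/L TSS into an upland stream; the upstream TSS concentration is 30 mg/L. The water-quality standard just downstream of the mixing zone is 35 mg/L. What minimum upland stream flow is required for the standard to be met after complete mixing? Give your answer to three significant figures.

Set C_mix = 35: (Q·30.00 + 141.0·106.0) / (Q + 141.0) = 35
→ Q = 141.0·(106.0 − 35)/(35 − 30.00) = 2002 L/s.

2000 L/s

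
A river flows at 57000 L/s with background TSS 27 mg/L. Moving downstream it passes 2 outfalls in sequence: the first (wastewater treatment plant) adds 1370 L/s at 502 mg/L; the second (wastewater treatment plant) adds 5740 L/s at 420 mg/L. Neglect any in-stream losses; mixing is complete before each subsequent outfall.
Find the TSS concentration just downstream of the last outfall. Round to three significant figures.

72.3 mg/L

After outfall 1: Q = 57000 + 1370 = 58370 L/s; C = (57000·27.00 + 1370·502.0)/58370 = 38.15 mg/L.
After outfall 2: Q = 58370 + 5740 = 64110 L/s; C = (58370·38.15 + 5740·420.0)/64110 = 72.34 mg/L.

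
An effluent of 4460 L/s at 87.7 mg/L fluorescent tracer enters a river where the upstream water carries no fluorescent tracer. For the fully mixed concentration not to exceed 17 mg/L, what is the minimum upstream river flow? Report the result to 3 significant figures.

18500 L/s

Set C_mix = 17: (Q·0 + 4460·87.70) / (Q + 4460) = 17
→ Q = 4460·(87.70 − 17)/(17 − 0) = 18550 L/s.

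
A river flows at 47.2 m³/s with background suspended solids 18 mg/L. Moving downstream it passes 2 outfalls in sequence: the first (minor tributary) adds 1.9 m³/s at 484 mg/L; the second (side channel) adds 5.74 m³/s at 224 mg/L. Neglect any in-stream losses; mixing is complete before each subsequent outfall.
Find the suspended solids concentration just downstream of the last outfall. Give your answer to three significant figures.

55.7 mg/L

Below outfall 1: Q → 49.10 m³/s, C = (47.20·18.00 + 1.900·484.0)/49.10 = 36.03 mg/L.
Below outfall 2: Q → 54.84 m³/s, C = (49.10·36.03 + 5.740·224.0)/54.84 = 55.71 mg/L.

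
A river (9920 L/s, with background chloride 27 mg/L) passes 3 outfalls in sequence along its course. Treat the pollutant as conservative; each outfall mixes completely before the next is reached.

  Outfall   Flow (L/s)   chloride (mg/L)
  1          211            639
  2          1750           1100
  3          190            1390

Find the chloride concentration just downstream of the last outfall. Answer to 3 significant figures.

After outfall 1: Q = 9920 + 211.0 = 10130 L/s; C = (9920·27.00 + 211.0·639.0)/10130 = 39.75 mg/L.
After outfall 2: Q = 10130 + 1750 = 11880 L/s; C = (10130·39.75 + 1750·1100)/11880 = 195.9 mg/L.
After outfall 3: Q = 11880 + 190.0 = 12070 L/s; C = (11880·195.9 + 190.0·1390)/12070 = 214.7 mg/L.

215 mg/L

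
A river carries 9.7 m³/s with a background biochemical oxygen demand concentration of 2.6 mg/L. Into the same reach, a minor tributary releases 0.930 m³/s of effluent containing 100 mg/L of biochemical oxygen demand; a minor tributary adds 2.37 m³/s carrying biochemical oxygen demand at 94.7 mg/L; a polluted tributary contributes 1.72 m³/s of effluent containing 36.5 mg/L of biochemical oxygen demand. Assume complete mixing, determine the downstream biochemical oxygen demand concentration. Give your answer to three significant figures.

Flow-weighted average: C = (9.700·2.600 + 0.9300·100.0 + 2.370·94.70 + 1.720·36.50) / 14.72 = 405.4/14.72 = 27.54 mg/L.

27.5 mg/L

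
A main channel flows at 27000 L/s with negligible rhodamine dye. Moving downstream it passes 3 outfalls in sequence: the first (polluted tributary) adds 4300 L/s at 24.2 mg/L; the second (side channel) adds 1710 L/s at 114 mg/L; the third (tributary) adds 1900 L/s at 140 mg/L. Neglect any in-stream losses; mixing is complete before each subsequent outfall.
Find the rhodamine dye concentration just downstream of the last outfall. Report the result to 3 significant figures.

After outfall 1: Q = 27000 + 4300 = 31300 L/s; C = (27000·0 + 4300·24.20)/31300 = 3.325 mg/L.
After outfall 2: Q = 31300 + 1710 = 33010 L/s; C = (31300·3.325 + 1710·114.0)/33010 = 9.058 mg/L.
After outfall 3: Q = 33010 + 1900 = 34910 L/s; C = (33010·9.058 + 1900·140.0)/34910 = 16.18 mg/L.

16.2 mg/L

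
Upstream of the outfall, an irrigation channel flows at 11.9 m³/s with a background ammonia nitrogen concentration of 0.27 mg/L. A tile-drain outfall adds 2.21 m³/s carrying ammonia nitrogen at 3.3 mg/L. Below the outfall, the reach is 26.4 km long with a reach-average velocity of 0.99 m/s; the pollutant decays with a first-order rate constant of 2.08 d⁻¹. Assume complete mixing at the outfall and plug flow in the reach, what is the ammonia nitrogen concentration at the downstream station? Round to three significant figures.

0.392 mg/L

Flow-weighted average: C = (11.90·0.2700 + 2.210·3.300) / 14.11 = 10.51/14.11 = 0.7446 mg/L.
Travel time t = 26.4·1000 / 0.99 = 26670 s = 7.407 h.
Decay over the reach: 0.7446·exp(−kt) = 0.7446·0.5263 = 0.3918 mg/L.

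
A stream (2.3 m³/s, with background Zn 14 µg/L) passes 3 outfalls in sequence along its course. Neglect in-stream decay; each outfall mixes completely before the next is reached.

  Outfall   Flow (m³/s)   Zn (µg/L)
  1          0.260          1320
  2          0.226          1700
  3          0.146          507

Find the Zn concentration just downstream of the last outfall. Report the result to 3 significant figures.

After outfall 1: Q = 2.300 + 0.2600 = 2.560 m³/s; C = (2.300·14.00 + 0.2600·1320)/2.560 = 146.6 µg/L.
After outfall 2: Q = 2.560 + 0.2260 = 2.786 m³/s; C = (2.560·146.6 + 0.2260·1700)/2.786 = 272.6 µg/L.
After outfall 3: Q = 2.786 + 0.1460 = 2.932 m³/s; C = (2.786·272.6 + 0.1460·507.0)/2.932 = 284.3 µg/L.

284 µg/L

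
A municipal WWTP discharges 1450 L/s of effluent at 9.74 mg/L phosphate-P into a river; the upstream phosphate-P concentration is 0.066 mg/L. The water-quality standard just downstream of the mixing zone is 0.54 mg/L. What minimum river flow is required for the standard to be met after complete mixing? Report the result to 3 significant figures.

28100 L/s

Set C_mix = 0.54: (Q·0.06600 + 1450·9.740) / (Q + 1450) = 0.54
→ Q = 1450·(9.740 − 0.54)/(0.54 − 0.06600) = 28140 L/s.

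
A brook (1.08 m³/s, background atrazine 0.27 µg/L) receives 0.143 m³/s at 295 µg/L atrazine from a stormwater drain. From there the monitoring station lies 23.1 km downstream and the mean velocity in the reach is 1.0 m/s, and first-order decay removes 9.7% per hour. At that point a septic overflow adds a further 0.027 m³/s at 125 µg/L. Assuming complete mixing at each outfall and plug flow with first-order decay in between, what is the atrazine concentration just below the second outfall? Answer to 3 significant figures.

Conservation of mass: C = (1.080·0.2700 + 0.1430·295.0) / 1.223 = 42.48/1.223 = 34.73 µg/L; combined flow 1.223 m³/s.
Travel time t = 23.1·1000 / 1.0 = 23100 s = 6.417 h.
9.7%/h lost → k = −ln(1 − 0.097) = 0.1020 h⁻¹.
First-order decay: C = 34.73·exp(−k·t) = 34.73·0.5196 = 18.05 µg/L.
Second outfall: C = (1.223·18.05 + 0.02700·125.0)/1.250 = 20.36 µg/L.

20.4 µg/L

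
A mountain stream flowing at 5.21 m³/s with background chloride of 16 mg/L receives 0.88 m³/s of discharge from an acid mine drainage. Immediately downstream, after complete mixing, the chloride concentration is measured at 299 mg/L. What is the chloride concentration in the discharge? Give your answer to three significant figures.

Mass balance: 5.210·16.00 + 0.8800·Cₑ = 6.090·299.0
→ Cₑ = (6.090·299.0 − 5.210·16.00) / 0.8800 = 1974 mg/L.

1970 mg/L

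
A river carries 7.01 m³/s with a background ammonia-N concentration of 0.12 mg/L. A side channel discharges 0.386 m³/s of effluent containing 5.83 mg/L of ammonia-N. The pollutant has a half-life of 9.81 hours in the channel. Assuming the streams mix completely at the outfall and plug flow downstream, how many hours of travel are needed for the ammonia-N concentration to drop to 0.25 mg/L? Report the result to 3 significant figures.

After mixing, C = (7.010·0.1200 + 0.3860·5.830) / 7.396 = 3.092/7.396 = 0.4180 mg/L.
Half-life 9.81 h → k = ln 2 / 9.81 = 0.07066 h⁻¹ = 1.696 d⁻¹.
0.4180·exp(−k·t) = 0.25 → t = ln(0.4180/0.25)/k = 26190 s = 7.275 h.

7.28 h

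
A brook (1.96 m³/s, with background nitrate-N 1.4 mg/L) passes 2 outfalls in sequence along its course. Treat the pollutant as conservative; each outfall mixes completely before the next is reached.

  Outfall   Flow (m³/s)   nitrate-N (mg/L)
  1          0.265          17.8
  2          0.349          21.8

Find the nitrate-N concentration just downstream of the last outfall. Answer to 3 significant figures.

After outfall 1: Q = 1.960 + 0.2650 = 2.225 m³/s; C = (1.960·1.400 + 0.2650·17.80)/2.225 = 3.353 mg/L.
After outfall 2: Q = 2.225 + 0.3490 = 2.574 m³/s; C = (2.225·3.353 + 0.3490·21.80)/2.574 = 5.854 mg/L.

5.85 mg/L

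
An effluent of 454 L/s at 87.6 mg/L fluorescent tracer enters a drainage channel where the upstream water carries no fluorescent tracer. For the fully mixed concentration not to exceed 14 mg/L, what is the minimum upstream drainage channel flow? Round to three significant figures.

Set C_mix = 14: (Q·0 + 454.0·87.60) / (Q + 454.0) = 14
→ Q = 454.0·(87.60 − 14)/(14 − 0) = 2387 L/s.

2390 L/s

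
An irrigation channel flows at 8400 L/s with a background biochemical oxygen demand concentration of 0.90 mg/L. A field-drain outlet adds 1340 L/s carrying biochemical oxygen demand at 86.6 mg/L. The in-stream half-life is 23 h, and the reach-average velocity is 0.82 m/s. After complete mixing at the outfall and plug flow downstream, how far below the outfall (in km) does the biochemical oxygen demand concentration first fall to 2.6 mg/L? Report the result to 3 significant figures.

After mixing, C = (8400·0.9000 + 1340·86.60) / 9740 = 123600/9740 = 12.69 mg/L.
Half-life 23 h → k = ln 2 / 23 = 0.03014 h⁻¹ = 0.7233 d⁻¹.
Set 12.69·exp(−k·t) = 2.6 → t = ln(12.69/2.6)/k = 189400 s = 52.60 h.
Distance = v·t = 0.82·189400 = 155300 m = 155.3 km.

155 km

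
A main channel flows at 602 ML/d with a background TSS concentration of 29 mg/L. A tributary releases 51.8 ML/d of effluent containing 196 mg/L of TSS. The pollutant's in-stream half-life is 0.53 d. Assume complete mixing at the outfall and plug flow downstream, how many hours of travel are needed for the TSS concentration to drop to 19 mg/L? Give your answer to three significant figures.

Mixed concentration C = ΣQC/ΣQ = (602.0·29.00 + 51.80·196.0) / 653.8 = 27610/653.8 = 42.23 mg/L.
Half-life 0.53 d → k = ln 2 / 0.53 = 1.308 d⁻¹.
42.23·exp(−k·t) = 19 → t = ln(42.23/19)/k = 52770 s = 14.66 h.

14.7 h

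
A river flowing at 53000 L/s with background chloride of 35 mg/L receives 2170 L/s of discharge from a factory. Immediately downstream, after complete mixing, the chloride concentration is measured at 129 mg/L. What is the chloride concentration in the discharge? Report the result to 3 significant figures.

2420 mg/L

Mass balance: 53000·35.00 + 2170·Cₑ = 55170·129.0
→ Cₑ = (55170·129.0 − 53000·35.00) / 2170 = 2425 mg/L.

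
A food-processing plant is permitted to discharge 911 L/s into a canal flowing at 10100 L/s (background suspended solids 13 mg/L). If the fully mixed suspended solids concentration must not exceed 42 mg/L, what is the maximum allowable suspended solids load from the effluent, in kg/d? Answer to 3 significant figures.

28600 kg/d

Mass balance at the limit: 10100·13.00 + 911.0·Cₑ = 11010·42 → Cₑ = 363.5 mg/L.
911.0 L/s = 0.9110 m³/s. Load = 0.9110 m³/s × 363.5 g/m³ × 86 400 s/d = 28610 kg/d.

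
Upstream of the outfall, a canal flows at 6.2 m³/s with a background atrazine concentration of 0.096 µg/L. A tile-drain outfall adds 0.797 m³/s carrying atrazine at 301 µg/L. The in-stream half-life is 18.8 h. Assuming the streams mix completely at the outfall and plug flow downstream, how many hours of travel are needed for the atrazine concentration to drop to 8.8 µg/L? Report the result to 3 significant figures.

Flow-weighted average: C = (6.200·0.09600 + 0.7970·301.0) / 6.997 = 240.5/6.997 = 34.37 µg/L.
Half-life 18.8 h → k = ln 2 / 18.8 = 0.03687 h⁻¹ = 0.8849 d⁻¹.
34.37·exp(−k·t) = 8.8 → t = ln(34.37/8.8)/k = 133000 s = 36.95 h.

37.0 h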